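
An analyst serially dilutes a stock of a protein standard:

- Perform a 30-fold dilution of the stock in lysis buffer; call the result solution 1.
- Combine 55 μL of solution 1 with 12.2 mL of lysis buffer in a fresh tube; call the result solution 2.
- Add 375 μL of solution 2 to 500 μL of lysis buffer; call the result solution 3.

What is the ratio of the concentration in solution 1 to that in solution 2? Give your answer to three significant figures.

Step 1: 30-fold → factor 30
Step 2: 55 μL + 12.2 mL = 12255 μL total → factor 12255/55 = 222.82
Dilution factor to solution 1 = 30; to solution 2 = 6684.5
[solution 1]/[solution 2] = (factor to solution 2)/(factor to solution 1) = 6684.5/30 = 223

223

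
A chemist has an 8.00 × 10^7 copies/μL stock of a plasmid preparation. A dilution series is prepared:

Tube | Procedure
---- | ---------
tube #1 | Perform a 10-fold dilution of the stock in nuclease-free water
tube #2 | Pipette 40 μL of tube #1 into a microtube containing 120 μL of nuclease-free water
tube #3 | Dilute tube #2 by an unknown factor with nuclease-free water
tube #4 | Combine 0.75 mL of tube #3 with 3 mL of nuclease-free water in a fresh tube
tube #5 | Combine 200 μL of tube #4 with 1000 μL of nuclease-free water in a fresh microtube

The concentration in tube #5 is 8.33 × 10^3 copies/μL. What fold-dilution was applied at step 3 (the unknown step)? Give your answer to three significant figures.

8.00-fold

Step 1: 10-fold → factor 10
Step 2: 40 μL + 120 μL = 160 μL total → factor 160/40 = 4
Step 3: unknown factor x
Step 4: 0.75 mL + 3 mL = 3.75 mL total → factor 3.75/0.75 = 5
Step 5: 200 μL + 1000 μL = 1200 μL total → factor 1200/200 = 6
Product of known-step factors = 1200
Overall factor = 8.00 × 10^7 copies/μL / (8.33 × 10^3 copies/μL) = 9603.8
x = 9603.8 / 1200 = 8.00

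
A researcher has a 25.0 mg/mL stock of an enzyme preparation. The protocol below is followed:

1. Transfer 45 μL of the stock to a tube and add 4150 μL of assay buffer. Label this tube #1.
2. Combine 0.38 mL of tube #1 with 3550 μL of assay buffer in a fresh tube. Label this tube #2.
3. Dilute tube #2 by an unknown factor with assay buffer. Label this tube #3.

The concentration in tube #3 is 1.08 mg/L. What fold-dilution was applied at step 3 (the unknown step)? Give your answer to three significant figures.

24.0-fold

Step 1: 45 μL + 4150 μL = 4195 μL total → factor 4195/45 = 93.222
Step 2: 0.38 mL + 3550 μL = 3.93 mL total → factor 3.93/0.38 = 10.342
Step 3: unknown factor x
Product of known-step factors = 964.11
Overall factor = 25.0 mg/mL / (1.08 mg/L) = 23148
x = 23148 / 964.11 = 24.0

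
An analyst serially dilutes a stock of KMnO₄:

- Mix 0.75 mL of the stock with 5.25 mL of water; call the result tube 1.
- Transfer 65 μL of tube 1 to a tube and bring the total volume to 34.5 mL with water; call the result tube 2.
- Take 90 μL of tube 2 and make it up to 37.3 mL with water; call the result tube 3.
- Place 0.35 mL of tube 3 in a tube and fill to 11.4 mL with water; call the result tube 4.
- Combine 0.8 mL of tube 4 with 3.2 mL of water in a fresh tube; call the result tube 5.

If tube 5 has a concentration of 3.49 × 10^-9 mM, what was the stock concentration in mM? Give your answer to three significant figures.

Step 1: 0.75 mL + 5.25 mL = 6 mL total → factor 6/0.75 = 8
Step 2: 65 μL brought to 34.5 mL → factor 34500/65 = 530.77
Step 3: 90 μL brought to 37.3 mL → factor 37300/90 = 414.44
Step 4: 0.35 mL brought to 11.4 mL → factor 11.4/0.35 = 32.571
Step 5: 0.8 mL + 3.2 mL = 4 mL total → factor 4/0.8 = 5
Overall dilution factor = 8 × 530.77 × 414.44 × 32.571 × 5 = 2.866 × 10^8
Stock = 3.49 × 10^-9 mM × 2.866 × 10^8 = 1.00 mM

1.00 mM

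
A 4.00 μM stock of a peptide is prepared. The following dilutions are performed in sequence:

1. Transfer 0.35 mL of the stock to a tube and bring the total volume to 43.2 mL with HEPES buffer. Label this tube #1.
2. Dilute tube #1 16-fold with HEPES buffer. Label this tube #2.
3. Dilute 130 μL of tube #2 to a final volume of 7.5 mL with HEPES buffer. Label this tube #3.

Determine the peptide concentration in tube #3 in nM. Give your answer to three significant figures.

0.0351 nM

Step 1: 0.35 mL brought to 43.2 mL → factor 43.2/0.35 = 123.43
Step 2: 16-fold → factor 16
Step 3: 130 μL brought to 7.5 mL → factor 7500/130 = 57.692
Overall dilution factor = 123.43 × 16 × 57.692 = 1.1393 × 10^5
Final = 4.00 μM / 1.1393 × 10^5 = 3.511 × 10^-5 μM = 0.0351 nM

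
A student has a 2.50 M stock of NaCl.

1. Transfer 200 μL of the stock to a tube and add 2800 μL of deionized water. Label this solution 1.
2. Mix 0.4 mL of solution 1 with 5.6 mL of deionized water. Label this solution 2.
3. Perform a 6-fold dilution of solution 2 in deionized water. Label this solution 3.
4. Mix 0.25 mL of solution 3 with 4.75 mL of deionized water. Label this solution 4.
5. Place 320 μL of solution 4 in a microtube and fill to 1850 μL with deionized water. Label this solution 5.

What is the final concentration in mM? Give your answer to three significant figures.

Step 1: 200 μL + 2800 μL = 3000 μL total → factor 3000/200 = 15
Step 2: 0.4 mL + 5.6 mL = 6 mL total → factor 6/0.4 = 15
Step 3: 6-fold → factor 6
Step 4: 0.25 mL + 4.75 mL = 5 mL total → factor 5/0.25 = 20
Step 5: 320 μL brought to 1850 μL → factor 1850/320 = 5.7812
Overall dilution factor = 15 × 15 × 6 × 20 × 5.7812 = 1.5609 × 10^5
Final = 2.50 M / 1.5609 × 10^5 = 1.602 × 10^-5 M = 0.0160 mM

0.0160 mM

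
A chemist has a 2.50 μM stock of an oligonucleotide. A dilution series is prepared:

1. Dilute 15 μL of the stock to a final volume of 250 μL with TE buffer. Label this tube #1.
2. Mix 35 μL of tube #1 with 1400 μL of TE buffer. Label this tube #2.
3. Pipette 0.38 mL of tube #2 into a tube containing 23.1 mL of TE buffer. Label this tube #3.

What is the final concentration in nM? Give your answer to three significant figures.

Step 1: 15 μL brought to 250 μL → factor 250/15 = 16.667
Step 2: 35 μL + 1400 μL = 1435 μL total → factor 1435/35 = 41
Step 3: 0.38 mL + 23.1 mL = 23.48 mL total → factor 23.48/0.38 = 61.789
Overall dilution factor = 16.667 × 41 × 61.789 = 42223
Final = 2.50 μM / 42223 = 5.921 × 10^-5 μM = 0.0592 nM

0.0592 nM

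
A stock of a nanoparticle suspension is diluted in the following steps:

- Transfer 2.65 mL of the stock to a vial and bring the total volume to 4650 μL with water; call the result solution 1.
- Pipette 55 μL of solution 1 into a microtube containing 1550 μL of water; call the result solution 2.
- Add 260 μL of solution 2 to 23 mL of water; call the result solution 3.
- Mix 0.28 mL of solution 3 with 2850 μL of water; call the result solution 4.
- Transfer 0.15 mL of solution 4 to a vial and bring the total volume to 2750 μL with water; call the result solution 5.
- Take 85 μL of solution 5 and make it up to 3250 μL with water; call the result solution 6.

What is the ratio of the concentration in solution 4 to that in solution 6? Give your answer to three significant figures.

Step 1: 2.65 mL brought to 4650 μL → factor 4.65/2.65 = 1.7547
Step 2: 55 μL + 1550 μL = 1605 μL total → factor 1605/55 = 29.182
Step 3: 260 μL + 23 mL = 23260 μL total → factor 23260/260 = 89.462
Step 4: 0.28 mL + 2850 μL = 3.13 mL total → factor 3.13/0.28 = 11.179
Step 5: 0.15 mL brought to 2750 μL → factor 2.75/0.15 = 18.333
Step 6: 85 μL brought to 3250 μL → factor 3250/85 = 38.235
Dilution factor to solution 4 = 51209; to solution 6 = 3.5896 × 10^7
[solution 4]/[solution 6] = (factor to solution 6)/(factor to solution 4) = 3.5896 × 10^7/51209 = 701

701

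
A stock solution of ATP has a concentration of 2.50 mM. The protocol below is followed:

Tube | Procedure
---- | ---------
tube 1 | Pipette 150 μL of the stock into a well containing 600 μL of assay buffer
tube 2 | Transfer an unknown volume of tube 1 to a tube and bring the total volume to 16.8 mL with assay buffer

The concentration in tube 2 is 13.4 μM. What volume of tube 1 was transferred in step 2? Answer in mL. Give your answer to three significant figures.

0.450 mL

Step 1: 150 μL + 600 μL = 750 μL total → factor 750/150 = 5
Step 2: v brought to 16.8 mL → factor = 16.8 mL/v
Product of known-step factors = 5
Overall factor = 2.50 mM / (13.4 μM) = 186.57
Step-2 factor = 186.57 / 5 = 37.313
v = 16.8 mL / 37.313 = 0.450 mL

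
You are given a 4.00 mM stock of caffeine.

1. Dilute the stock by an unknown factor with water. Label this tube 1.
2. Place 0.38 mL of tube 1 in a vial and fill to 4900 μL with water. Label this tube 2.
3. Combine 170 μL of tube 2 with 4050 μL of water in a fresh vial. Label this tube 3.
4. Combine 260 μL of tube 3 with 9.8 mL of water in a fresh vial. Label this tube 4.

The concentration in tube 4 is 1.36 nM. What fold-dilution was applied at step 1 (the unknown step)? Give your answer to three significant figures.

Step 1: unknown factor x
Step 2: 0.38 mL brought to 4900 μL → factor 4.9/0.38 = 12.895
Step 3: 170 μL + 4050 μL = 4220 μL total → factor 4220/170 = 24.824
Step 4: 260 μL + 9.8 mL = 10060 μL total → factor 10060/260 = 38.692
Product of known-step factors = 12385
Overall factor = 4.00 mM / (1.36 nM) = 2.9412 × 10^6
x = 2.9412 × 10^6 / 12385 = 237

237-fold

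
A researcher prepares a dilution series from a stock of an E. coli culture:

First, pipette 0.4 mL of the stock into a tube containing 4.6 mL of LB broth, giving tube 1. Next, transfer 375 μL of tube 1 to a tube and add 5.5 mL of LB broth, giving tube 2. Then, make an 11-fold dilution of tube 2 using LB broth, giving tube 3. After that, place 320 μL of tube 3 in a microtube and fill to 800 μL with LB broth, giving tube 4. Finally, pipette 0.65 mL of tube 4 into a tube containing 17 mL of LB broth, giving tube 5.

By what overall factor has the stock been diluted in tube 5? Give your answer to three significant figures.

1.46 × 10^5

Step 1: 0.4 mL + 4.6 mL = 5 mL total → factor 5/0.4 = 12.5
Step 2: 375 μL + 5.5 mL = 5875 μL total → factor 5875/375 = 15.667
Step 3: 11-fold → factor 11
Step 4: 320 μL brought to 800 μL → factor 800/320 = 2.5
Step 5: 0.65 mL + 17 mL = 17.65 mL total → factor 17.65/0.65 = 27.154
Overall dilution factor = 12.5 × 15.667 × 11 × 2.5 × 27.154 = 1.4623 × 10^5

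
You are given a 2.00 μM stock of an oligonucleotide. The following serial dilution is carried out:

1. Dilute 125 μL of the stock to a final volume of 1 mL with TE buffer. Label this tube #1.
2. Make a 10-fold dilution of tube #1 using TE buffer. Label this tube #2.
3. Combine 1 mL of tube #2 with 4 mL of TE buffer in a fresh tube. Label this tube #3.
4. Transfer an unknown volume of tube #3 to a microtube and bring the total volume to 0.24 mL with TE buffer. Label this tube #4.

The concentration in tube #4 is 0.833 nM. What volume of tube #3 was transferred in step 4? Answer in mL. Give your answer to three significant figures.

0.0400 mL

Step 1: 125 μL brought to 1 mL → factor 1000/125 = 8
Step 2: 10-fold → factor 10
Step 3: 1 mL + 4 mL = 5 mL total → factor 5/1 = 5
Step 4: v brought to 0.24 mL → factor = 0.24 mL/v
Product of known-step factors = 400
Overall factor = 2.00 μM / (0.833 nM) = 2401
Step-4 factor = 2401 / 400 = 6.0024
v = 0.24 mL / 6.0024 = 0.0400 mL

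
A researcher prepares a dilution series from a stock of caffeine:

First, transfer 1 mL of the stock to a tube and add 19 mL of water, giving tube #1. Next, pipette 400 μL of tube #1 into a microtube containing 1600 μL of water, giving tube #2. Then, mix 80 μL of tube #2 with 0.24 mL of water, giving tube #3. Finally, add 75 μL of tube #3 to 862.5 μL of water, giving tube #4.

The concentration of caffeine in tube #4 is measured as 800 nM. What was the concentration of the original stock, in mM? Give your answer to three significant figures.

4.00 mM

Step 1: 1 mL + 19 mL = 20 mL total → factor 20/1 = 20
Step 2: 400 μL + 1600 μL = 2000 μL total → factor 2000/400 = 5
Step 3: 80 μL + 0.24 mL = 320 μL total → factor 320/80 = 4
Step 4: 75 μL + 862.5 μL = 937.5 μL total → factor 937.5/75 = 12.5
Overall dilution factor = 20 × 5 × 4 × 12.5 = 5000
Stock = 800 nM × 5000 = 4.000 × 10^6 nM = 4.00 mM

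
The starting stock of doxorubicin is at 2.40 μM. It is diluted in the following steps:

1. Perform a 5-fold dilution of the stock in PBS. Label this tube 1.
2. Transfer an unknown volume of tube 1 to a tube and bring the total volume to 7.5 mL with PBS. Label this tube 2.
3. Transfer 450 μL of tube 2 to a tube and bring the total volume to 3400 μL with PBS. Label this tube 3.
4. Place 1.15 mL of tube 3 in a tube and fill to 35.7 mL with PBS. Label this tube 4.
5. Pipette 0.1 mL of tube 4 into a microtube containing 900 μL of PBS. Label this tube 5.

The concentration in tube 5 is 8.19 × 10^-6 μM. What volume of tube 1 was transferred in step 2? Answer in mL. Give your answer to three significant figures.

Step 1: 5-fold → factor 5
Step 2: v brought to 7.5 mL → factor = 7.5 mL/v
Step 3: 450 μL brought to 3400 μL → factor 3400/450 = 7.5556
Step 4: 1.15 mL brought to 35.7 mL → factor 35.7/1.15 = 31.043
Step 5: 0.1 mL + 900 μL = 1 mL total → factor 1/0.1 = 10
Product of known-step factors = 11728
Overall factor = 2.40 μM / (8.19 × 10^-6 μM) = 2.9304 × 10^5
Step-2 factor = 2.9304 × 10^5 / 11728 = 24.987
v = 7.5 mL / 24.987 = 0.300 mL

0.300 mL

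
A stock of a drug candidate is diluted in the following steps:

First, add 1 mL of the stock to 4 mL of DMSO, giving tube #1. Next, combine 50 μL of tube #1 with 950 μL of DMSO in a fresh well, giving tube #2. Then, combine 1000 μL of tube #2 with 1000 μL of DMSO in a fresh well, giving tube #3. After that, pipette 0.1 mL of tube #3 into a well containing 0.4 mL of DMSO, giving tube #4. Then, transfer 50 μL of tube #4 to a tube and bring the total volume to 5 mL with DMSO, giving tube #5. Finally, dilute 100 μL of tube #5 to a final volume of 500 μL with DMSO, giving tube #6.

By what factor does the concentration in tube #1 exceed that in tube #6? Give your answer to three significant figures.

1.00 × 10^5

Step 1: 1 mL + 4 mL = 5 mL total → factor 5/1 = 5
Step 2: 50 μL + 950 μL = 1000 μL total → factor 1000/50 = 20
Step 3: 1000 μL + 1000 μL = 2000 μL total → factor 2000/1000 = 2
Step 4: 0.1 mL + 0.4 mL = 0.5 mL total → factor 0.5/0.1 = 5
Step 5: 50 μL brought to 5 mL → factor 5000/50 = 100
Step 6: 100 μL brought to 500 μL → factor 500/100 = 5
Dilution factor to tube #1 = 5; to tube #6 = 5 × 10^5
[tube #1]/[tube #6] = (factor to tube #6)/(factor to tube #1) = 5 × 10^5/5 = 1.00 × 10^5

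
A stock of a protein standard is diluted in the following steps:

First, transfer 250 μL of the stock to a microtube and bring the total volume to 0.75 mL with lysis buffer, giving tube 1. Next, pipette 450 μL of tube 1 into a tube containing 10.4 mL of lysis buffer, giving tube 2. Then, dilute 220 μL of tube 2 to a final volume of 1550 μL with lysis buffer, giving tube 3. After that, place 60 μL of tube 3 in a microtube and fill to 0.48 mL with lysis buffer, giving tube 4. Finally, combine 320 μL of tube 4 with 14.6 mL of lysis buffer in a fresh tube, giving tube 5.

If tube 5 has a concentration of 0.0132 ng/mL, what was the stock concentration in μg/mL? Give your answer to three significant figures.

Step 1: 250 μL brought to 0.75 mL → factor 750/250 = 3
Step 2: 450 μL + 10.4 mL = 10850 μL total → factor 10850/450 = 24.111
Step 3: 220 μL brought to 1550 μL → factor 1550/220 = 7.0455
Step 4: 60 μL brought to 0.48 mL → factor 480/60 = 8
Step 5: 320 μL + 14.6 mL = 14920 μL total → factor 14920/320 = 46.625
Overall dilution factor = 3 × 24.111 × 7.0455 × 8 × 46.625 = 1.9009 × 10^5
Stock = 0.0132 ng/mL × 1.9009 × 10^5 = 2509 ng/mL = 2.51 μg/mL

2.51 μg/mL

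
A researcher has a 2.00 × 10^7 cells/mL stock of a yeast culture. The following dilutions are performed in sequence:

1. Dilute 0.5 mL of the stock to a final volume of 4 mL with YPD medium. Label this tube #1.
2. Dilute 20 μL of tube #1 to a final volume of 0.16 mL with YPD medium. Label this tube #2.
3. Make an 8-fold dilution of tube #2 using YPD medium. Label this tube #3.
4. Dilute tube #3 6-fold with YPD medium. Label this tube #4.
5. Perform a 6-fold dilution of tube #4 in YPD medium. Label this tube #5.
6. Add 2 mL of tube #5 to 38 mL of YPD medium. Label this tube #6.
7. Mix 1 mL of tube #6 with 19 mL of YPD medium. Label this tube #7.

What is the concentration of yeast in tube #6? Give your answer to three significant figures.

54.3 cells/mL

Step 1: 0.5 mL brought to 4 mL → factor 4/0.5 = 8
Step 2: 20 μL brought to 0.16 mL → factor 160/20 = 8
Step 3: 8-fold → factor 8
Step 4: 6-fold → factor 6
Step 5: 6-fold → factor 6
Step 6: 2 mL + 38 mL = 40 mL total → factor 40/2 = 20
Dilution factor through tube #6 = 8 × 8 × 8 × 6 × 6 × 20 = 3.6864 × 10^5
[tube #6] = 2.00 × 10^7 cells/mL / 3.6864 × 10^5 = 54.3 cells/mL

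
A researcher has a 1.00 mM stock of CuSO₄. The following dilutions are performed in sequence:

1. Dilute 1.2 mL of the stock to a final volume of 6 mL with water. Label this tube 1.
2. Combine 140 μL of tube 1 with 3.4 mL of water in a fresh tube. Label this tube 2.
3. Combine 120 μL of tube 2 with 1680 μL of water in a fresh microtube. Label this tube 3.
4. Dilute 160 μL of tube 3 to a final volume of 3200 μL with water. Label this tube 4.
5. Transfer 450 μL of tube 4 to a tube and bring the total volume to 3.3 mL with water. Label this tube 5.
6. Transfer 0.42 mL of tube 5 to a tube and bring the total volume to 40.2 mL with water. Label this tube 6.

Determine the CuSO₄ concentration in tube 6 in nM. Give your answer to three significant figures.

Step 1: 1.2 mL brought to 6 mL → factor 6/1.2 = 5
Step 2: 140 μL + 3.4 mL = 3540 μL total → factor 3540/140 = 25.286
Step 3: 120 μL + 1680 μL = 1800 μL total → factor 1800/120 = 15
Step 4: 160 μL brought to 3200 μL → factor 3200/160 = 20
Step 5: 450 μL brought to 3.3 mL → factor 3300/450 = 7.3333
Step 6: 0.42 mL brought to 40.2 mL → factor 40.2/0.42 = 95.714
Overall dilution factor = 5 × 25.286 × 15 × 20 × 7.3333 × 95.714 = 2.6622 × 10^7
Final = 1.00 mM / 2.6622 × 10^7 = 3.756 × 10^-8 mM = 0.0376 nM

0.0376 nM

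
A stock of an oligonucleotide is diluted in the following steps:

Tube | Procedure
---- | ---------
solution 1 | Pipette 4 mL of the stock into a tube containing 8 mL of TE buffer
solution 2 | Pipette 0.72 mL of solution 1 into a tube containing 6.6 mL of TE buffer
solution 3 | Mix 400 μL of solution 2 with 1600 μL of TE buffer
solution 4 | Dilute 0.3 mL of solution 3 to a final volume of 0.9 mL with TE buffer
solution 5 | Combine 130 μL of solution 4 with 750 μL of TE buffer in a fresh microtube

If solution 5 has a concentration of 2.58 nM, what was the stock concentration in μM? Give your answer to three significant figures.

7.99 μM

Step 1: 4 mL + 8 mL = 12 mL total → factor 12/4 = 3
Step 2: 0.72 mL + 6.6 mL = 7.32 mL total → factor 7.32/0.72 = 10.167
Step 3: 400 μL + 1600 μL = 2000 μL total → factor 2000/400 = 5
Step 4: 0.3 mL brought to 0.9 mL → factor 0.9/0.3 = 3
Step 5: 130 μL + 750 μL = 880 μL total → factor 880/130 = 6.7692
Overall dilution factor = 3 × 10.167 × 5 × 3 × 6.7692 = 3096.9
Stock = 2.58 nM × 3096.9 = 7990 nM = 7.99 μM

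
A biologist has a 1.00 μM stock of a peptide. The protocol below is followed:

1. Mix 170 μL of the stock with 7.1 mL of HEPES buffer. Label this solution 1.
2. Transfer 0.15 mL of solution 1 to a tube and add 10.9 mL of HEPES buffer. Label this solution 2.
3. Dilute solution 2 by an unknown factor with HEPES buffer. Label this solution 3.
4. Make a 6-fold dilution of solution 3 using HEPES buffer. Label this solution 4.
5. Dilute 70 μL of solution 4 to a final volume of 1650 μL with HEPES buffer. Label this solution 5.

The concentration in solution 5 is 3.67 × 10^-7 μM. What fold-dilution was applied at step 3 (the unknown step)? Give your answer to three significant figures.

6.12-fold

Step 1: 170 μL + 7.1 mL = 7270 μL total → factor 7270/170 = 42.765
Step 2: 0.15 mL + 10.9 mL = 11.05 mL total → factor 11.05/0.15 = 73.667
Step 3: unknown factor x
Step 4: 6-fold → factor 6
Step 5: 70 μL brought to 1650 μL → factor 1650/70 = 23.571
Product of known-step factors = 4.4555 × 10^5
Overall factor = 1.00 μM / (3.67 × 10^-7 μM) = 2.7248 × 10^6
x = 2.7248 × 10^6 / 4.4555 × 10^5 = 6.12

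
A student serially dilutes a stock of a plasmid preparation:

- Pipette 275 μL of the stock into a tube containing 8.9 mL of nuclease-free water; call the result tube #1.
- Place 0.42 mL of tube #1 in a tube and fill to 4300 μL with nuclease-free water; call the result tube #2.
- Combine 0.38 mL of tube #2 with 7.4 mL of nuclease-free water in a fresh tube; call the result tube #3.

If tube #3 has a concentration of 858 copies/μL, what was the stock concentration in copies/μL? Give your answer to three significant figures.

6.00 × 10^6 copies/μL

Step 1: 275 μL + 8.9 mL = 9175 μL total → factor 9175/275 = 33.364
Step 2: 0.42 mL brought to 4300 μL → factor 4.3/0.42 = 10.238
Step 3: 0.38 mL + 7.4 mL = 7.78 mL total → factor 7.78/0.38 = 20.474
Overall dilution factor = 33.364 × 10.238 × 20.474 = 6993.4
Stock = 858 copies/μL × 6993.4 = 6.00 × 10^6 copies/μL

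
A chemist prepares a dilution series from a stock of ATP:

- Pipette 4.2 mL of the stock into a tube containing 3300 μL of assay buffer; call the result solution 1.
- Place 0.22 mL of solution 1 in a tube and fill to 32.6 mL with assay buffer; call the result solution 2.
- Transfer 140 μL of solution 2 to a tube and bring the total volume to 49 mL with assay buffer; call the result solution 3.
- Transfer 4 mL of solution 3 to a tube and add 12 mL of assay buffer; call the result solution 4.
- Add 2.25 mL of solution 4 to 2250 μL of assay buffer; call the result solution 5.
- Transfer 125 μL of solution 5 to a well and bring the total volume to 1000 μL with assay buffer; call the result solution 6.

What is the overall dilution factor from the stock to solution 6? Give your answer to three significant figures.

Step 1: 4.2 mL + 3300 μL = 7.5 mL total → factor 7.5/4.2 = 1.7857
Step 2: 0.22 mL brought to 32.6 mL → factor 32.6/0.22 = 148.18
Step 3: 140 μL brought to 49 mL → factor 49000/140 = 350
Step 4: 4 mL + 12 mL = 16 mL total → factor 16/4 = 4
Step 5: 2.25 mL + 2250 μL = 4.5 mL total → factor 4.5/2.25 = 2
Step 6: 125 μL brought to 1000 μL → factor 1000/125 = 8
Overall dilution factor = 1.7857 × 148.18 × 350 × 4 × 2 × 8 = 5.9273 × 10^6

5.93 × 10^6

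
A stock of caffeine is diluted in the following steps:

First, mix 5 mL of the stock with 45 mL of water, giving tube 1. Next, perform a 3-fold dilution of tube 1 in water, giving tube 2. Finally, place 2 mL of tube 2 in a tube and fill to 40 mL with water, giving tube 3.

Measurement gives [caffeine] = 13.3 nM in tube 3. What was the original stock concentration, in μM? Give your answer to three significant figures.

Step 1: 5 mL + 45 mL = 50 mL total → factor 50/5 = 10
Step 2: 3-fold → factor 3
Step 3: 2 mL brought to 40 mL → factor 40/2 = 20
Overall dilution factor = 10 × 3 × 20 = 600
Stock = 13.3 nM × 600 = 7980 nM = 7.98 μM

7.98 μM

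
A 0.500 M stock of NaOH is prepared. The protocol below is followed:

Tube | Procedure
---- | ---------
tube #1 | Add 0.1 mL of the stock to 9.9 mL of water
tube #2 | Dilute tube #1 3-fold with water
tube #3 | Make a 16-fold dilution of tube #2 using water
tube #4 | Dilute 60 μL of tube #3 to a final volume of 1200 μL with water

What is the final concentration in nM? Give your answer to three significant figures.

5.21 × 10^3 nM

Step 1: 0.1 mL + 9.9 mL = 10 mL total → factor 10/0.1 = 100
Step 2: 3-fold → factor 3
Step 3: 16-fold → factor 16
Step 4: 60 μL brought to 1200 μL → factor 1200/60 = 20
Overall dilution factor = 100 × 3 × 16 × 20 = 96000
Final = 0.500 M / 96000 = 5.208 × 10^-6 M = 5.21 × 10^3 nM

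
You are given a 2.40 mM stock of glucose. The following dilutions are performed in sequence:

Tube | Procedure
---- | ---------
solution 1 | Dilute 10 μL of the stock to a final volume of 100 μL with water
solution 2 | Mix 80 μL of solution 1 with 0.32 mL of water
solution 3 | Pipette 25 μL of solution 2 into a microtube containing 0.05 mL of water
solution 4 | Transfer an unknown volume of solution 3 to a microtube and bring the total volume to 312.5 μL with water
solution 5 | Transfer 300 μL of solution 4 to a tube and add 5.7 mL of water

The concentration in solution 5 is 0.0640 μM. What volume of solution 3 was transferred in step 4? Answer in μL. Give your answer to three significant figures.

Step 1: 10 μL brought to 100 μL → factor 100/10 = 10
Step 2: 80 μL + 0.32 mL = 400 μL total → factor 400/80 = 5
Step 3: 25 μL + 0.05 mL = 75 μL total → factor 75/25 = 3
Step 4: v brought to 312.5 μL → factor = 312.5 μL/v
Step 5: 300 μL + 5.7 mL = 6000 μL total → factor 6000/300 = 20
Product of known-step factors = 3000
Overall factor = 2.40 mM / (0.0640 μM) = 37500
Step-4 factor = 37500 / 3000 = 12.5
v = 312.5 μL / 12.5 = 25.0 μL

25.0 μL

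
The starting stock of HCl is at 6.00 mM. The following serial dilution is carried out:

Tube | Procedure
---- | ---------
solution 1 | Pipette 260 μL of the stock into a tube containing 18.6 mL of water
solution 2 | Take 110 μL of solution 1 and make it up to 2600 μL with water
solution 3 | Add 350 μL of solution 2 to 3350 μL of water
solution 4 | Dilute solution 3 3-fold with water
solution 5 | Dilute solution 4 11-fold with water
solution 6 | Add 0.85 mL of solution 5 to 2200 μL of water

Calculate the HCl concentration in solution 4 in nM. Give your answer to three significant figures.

Step 1: 260 μL + 18.6 mL = 18860 μL total → factor 18860/260 = 72.538
Step 2: 110 μL brought to 2600 μL → factor 2600/110 = 23.636
Step 3: 350 μL + 3350 μL = 3700 μL total → factor 3700/350 = 10.571
Step 4: 3-fold → factor 3
Dilution factor through solution 4 = 72.538 × 23.636 × 10.571 × 3 = 54376
[solution 4] = 6.00 mM / 54376 = 0.0001103 mM = 110 nM

110 nM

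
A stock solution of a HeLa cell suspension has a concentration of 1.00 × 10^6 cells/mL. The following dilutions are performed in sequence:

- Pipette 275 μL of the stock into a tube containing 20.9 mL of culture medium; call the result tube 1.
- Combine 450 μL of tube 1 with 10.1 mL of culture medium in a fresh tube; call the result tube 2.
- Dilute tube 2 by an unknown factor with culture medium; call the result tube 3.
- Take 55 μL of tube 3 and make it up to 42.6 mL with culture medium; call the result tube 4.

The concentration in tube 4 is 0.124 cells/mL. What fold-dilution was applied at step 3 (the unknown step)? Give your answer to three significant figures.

5.77-fold

Step 1: 275 μL + 20.9 mL = 21175 μL total → factor 21175/275 = 77
Step 2: 450 μL + 10.1 mL = 10550 μL total → factor 10550/450 = 23.444
Step 3: unknown factor x
Step 4: 55 μL brought to 42.6 mL → factor 42600/55 = 774.55
Product of known-step factors = 1.3982 × 10^6
Overall factor = 1.00 × 10^6 cells/mL / (0.124 cells/mL) = 8.0645 × 10^6
x = 8.0645 × 10^6 / 1.3982 × 10^6 = 5.77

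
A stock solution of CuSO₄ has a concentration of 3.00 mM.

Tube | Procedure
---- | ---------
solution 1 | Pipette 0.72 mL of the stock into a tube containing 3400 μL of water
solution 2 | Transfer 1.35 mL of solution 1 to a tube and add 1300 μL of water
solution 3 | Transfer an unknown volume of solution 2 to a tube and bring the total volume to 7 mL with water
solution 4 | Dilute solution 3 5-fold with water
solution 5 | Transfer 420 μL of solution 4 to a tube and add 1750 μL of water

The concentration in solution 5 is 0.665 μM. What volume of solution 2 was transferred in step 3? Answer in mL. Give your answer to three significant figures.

0.450 mL

Step 1: 0.72 mL + 3400 μL = 4.12 mL total → factor 4.12/0.72 = 5.7222
Step 2: 1.35 mL + 1300 μL = 2.65 mL total → factor 2.65/1.35 = 1.963
Step 3: v brought to 7 mL → factor = 7 mL/v
Step 4: 5-fold → factor 5
Step 5: 420 μL + 1750 μL = 2170 μL total → factor 2170/420 = 5.1667
Product of known-step factors = 290.17
Overall factor = 3.00 mM / (0.665 μM) = 4511.3
Step-3 factor = 4511.3 / 290.17 = 15.547
v = 7 mL / 15.547 = 0.450 mL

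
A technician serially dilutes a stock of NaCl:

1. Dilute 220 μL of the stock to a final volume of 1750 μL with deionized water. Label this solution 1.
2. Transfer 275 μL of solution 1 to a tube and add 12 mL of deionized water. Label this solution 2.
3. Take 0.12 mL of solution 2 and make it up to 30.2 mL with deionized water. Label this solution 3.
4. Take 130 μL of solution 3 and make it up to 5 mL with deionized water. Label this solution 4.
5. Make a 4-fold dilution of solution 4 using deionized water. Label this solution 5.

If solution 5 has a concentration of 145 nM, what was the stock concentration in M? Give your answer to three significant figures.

1.99 M

Step 1: 220 μL brought to 1750 μL → factor 1750/220 = 7.9545
Step 2: 275 μL + 12 mL = 12275 μL total → factor 12275/275 = 44.636
Step 3: 0.12 mL brought to 30.2 mL → factor 30.2/0.12 = 251.67
Step 4: 130 μL brought to 5 mL → factor 5000/130 = 38.462
Step 5: 4-fold → factor 4
Overall dilution factor = 7.9545 × 44.636 × 251.67 × 38.462 × 4 = 1.3747 × 10^7
Stock = 145 nM × 1.3747 × 10^7 = 1.993 × 10^9 nM = 1.99 M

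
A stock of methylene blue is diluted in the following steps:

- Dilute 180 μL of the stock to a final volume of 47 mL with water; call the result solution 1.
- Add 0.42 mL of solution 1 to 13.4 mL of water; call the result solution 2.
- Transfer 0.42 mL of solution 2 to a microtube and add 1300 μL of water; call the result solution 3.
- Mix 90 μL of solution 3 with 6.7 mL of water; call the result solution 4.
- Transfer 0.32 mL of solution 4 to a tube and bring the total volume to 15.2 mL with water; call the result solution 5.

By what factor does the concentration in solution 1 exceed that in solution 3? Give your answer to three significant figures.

135

Step 1: 180 μL brought to 47 mL → factor 47000/180 = 261.11
Step 2: 0.42 mL + 13.4 mL = 13.82 mL total → factor 13.82/0.42 = 32.905
Step 3: 0.42 mL + 1300 μL = 1.72 mL total → factor 1.72/0.42 = 4.0952
Dilution factor to solution 1 = 261.11; to solution 3 = 35185
[solution 1]/[solution 3] = (factor to solution 3)/(factor to solution 1) = 35185/261.11 = 135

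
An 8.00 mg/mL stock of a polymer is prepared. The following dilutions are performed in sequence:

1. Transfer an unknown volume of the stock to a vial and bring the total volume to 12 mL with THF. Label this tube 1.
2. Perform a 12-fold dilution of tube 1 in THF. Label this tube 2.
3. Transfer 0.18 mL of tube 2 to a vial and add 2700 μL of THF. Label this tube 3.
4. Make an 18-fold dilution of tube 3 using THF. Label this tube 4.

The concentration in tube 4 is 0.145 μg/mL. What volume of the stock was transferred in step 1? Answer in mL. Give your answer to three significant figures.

Step 1: v brought to 12 mL → factor = 12 mL/v
Step 2: 12-fold → factor 12
Step 3: 0.18 mL + 2700 μL = 2.88 mL total → factor 2.88/0.18 = 16
Step 4: 18-fold → factor 18
Product of known-step factors = 3456
Overall factor = 8.00 mg/mL / (0.145 μg/mL) = 55172
Step-1 factor = 55172 / 3456 = 15.964
v = 12 mL / 15.964 = 0.752 mL

0.752 mL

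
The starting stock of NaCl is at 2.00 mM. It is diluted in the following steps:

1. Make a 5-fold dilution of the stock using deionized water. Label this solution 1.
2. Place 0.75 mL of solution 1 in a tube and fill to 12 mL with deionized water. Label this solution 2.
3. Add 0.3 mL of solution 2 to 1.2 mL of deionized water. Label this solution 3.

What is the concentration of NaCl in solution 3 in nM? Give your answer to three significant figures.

Step 1: 5-fold → factor 5
Step 2: 0.75 mL brought to 12 mL → factor 12/0.75 = 16
Step 3: 0.3 mL + 1.2 mL = 1.5 mL total → factor 1.5/0.3 = 5
Overall dilution factor = 5 × 16 × 5 = 400
Final = 2.00 mM / 400 = 0.005000 mM = 5.00 × 10^3 nM

5.00 × 10^3 nM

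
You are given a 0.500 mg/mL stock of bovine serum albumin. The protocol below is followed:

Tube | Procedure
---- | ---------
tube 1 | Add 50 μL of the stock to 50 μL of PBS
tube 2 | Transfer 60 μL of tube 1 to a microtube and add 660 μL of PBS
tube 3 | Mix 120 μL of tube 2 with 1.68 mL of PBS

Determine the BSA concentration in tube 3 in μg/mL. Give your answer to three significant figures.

1.39 μg/mL

Step 1: 50 μL + 50 μL = 100 μL total → factor 100/50 = 2
Step 2: 60 μL + 660 μL = 720 μL total → factor 720/60 = 12
Step 3: 120 μL + 1.68 mL = 1800 μL total → factor 1800/120 = 15
Overall dilution factor = 2 × 12 × 15 = 360
Final = 0.500 mg/mL / 360 = 0.001389 mg/mL = 1.39 μg/mL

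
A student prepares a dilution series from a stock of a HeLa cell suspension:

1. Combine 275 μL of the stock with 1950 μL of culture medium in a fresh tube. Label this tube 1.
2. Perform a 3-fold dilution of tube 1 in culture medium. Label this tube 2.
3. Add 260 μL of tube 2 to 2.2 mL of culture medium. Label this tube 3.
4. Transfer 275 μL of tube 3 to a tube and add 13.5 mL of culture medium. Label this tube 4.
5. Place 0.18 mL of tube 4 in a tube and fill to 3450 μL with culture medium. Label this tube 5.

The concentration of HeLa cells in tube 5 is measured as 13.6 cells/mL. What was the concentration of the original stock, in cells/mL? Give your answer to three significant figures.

Step 1: 275 μL + 1950 μL = 2225 μL total → factor 2225/275 = 8.0909
Step 2: 3-fold → factor 3
Step 3: 260 μL + 2.2 mL = 2460 μL total → factor 2460/260 = 9.4615
Step 4: 275 μL + 13.5 mL = 13775 μL total → factor 13775/275 = 50.091
Step 5: 0.18 mL brought to 3450 μL → factor 3.45/0.18 = 19.167
Overall dilution factor = 8.0909 × 3 × 9.4615 × 50.091 × 19.167 = 2.2049 × 10^5
Stock = 13.6 cells/mL × 2.2049 × 10^5 = 3.00 × 10^6 cells/mL

3.00 × 10^6 cells/mL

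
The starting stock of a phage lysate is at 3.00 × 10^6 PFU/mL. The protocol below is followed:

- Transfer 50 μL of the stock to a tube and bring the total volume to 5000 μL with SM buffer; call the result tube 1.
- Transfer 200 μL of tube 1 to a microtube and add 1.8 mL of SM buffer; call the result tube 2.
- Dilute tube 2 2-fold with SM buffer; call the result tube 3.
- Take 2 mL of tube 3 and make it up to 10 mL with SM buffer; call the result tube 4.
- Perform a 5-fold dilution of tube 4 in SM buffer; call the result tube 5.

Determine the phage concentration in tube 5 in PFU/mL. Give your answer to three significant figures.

60.0 PFU/mL

Step 1: 50 μL brought to 5000 μL → factor 5000/50 = 100
Step 2: 200 μL + 1.8 mL = 2000 μL total → factor 2000/200 = 10
Step 3: 2-fold → factor 2
Step 4: 2 mL brought to 10 mL → factor 10/2 = 5
Step 5: 5-fold → factor 5
Overall dilution factor = 100 × 10 × 2 × 5 × 5 = 50000
Final = 3.00 × 10^6 PFU/mL / 50000 = 60.0 PFU/mL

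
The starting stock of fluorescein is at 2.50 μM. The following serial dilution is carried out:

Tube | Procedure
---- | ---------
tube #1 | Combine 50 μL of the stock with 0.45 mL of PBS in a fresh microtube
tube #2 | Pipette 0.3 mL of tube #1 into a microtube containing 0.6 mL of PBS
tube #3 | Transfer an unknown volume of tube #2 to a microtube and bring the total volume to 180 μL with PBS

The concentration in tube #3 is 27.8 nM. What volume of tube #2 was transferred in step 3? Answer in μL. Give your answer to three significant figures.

Step 1: 50 μL + 0.45 mL = 500 μL total → factor 500/50 = 10
Step 2: 0.3 mL + 0.6 mL = 0.9 mL total → factor 0.9/0.3 = 3
Step 3: v brought to 180 μL → factor = 180 μL/v
Product of known-step factors = 30
Overall factor = 2.50 μM / (27.8 nM) = 89.928
Step-3 factor = 89.928 / 30 = 2.9976
v = 180 μL / 2.9976 = 60.0 μL

60.0 μL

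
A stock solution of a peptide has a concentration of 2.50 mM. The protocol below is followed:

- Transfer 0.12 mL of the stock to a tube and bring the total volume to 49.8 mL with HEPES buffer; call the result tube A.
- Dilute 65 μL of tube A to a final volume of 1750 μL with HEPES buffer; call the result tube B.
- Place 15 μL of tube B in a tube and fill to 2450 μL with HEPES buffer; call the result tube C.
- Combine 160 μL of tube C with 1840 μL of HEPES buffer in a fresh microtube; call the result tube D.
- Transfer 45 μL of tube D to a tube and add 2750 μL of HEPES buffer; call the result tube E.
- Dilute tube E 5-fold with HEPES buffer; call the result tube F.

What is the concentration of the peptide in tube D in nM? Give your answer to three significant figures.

0.110 nM

Step 1: 0.12 mL brought to 49.8 mL → factor 49.8/0.12 = 415
Step 2: 65 μL brought to 1750 μL → factor 1750/65 = 26.923
Step 3: 15 μL brought to 2450 μL → factor 2450/15 = 163.33
Step 4: 160 μL + 1840 μL = 2000 μL total → factor 2000/160 = 12.5
Dilution factor through tube D = 415 × 26.923 × 163.33 × 12.5 = 2.2812 × 10^7
[tube D] = 2.50 mM / 2.2812 × 10^7 = 1.096 × 10^-7 mM = 0.110 nM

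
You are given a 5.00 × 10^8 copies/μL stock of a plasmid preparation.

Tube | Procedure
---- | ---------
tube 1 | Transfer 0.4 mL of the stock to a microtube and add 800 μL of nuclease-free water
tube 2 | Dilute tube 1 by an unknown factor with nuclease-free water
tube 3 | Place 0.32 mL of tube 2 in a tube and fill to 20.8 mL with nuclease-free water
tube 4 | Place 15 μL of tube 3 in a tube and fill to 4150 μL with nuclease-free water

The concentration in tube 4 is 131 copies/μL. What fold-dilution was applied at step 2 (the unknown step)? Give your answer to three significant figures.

70.7-fold

Step 1: 0.4 mL + 800 μL = 1.2 mL total → factor 1.2/0.4 = 3
Step 2: unknown factor x
Step 3: 0.32 mL brought to 20.8 mL → factor 20.8/0.32 = 65
Step 4: 15 μL brought to 4150 μL → factor 4150/15 = 276.67
Product of known-step factors = 53950
Overall factor = 5.00 × 10^8 copies/μL / (131 copies/μL) = 3.8168 × 10^6
x = 3.8168 × 10^6 / 53950 = 70.7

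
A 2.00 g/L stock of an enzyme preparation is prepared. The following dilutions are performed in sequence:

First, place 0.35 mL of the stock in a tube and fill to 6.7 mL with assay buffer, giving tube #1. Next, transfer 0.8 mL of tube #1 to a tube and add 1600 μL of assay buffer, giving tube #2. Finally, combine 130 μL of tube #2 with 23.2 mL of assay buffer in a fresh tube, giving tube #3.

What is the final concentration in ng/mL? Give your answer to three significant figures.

Step 1: 0.35 mL brought to 6.7 mL → factor 6.7/0.35 = 19.143
Step 2: 0.8 mL + 1600 μL = 2.4 mL total → factor 2.4/0.8 = 3
Step 3: 130 μL + 23.2 mL = 23330 μL total → factor 23330/130 = 179.46
Overall dilution factor = 19.143 × 3 × 179.46 = 10306
Final = 2.00 g/L / 10306 = 0.0001941 g/L = 194 ng/mL

194 ng/mL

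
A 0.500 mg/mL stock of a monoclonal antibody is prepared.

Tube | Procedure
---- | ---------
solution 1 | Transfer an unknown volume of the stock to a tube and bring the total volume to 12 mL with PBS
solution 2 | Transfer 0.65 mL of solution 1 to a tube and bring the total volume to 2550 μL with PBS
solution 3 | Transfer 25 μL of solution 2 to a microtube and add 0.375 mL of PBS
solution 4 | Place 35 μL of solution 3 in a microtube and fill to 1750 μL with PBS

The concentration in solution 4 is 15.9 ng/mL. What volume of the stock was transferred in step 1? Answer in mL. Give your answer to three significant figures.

1.20 mL

Step 1: v brought to 12 mL → factor = 12 mL/v
Step 2: 0.65 mL brought to 2550 μL → factor 2.55/0.65 = 3.9231
Step 3: 25 μL + 0.375 mL = 400 μL total → factor 400/25 = 16
Step 4: 35 μL brought to 1750 μL → factor 1750/35 = 50
Product of known-step factors = 3138.5
Overall factor = 0.500 mg/mL / (15.9 ng/mL) = 31447
Step-1 factor = 31447 / 3138.5 = 10.02
v = 12 mL / 10.02 = 1.20 mL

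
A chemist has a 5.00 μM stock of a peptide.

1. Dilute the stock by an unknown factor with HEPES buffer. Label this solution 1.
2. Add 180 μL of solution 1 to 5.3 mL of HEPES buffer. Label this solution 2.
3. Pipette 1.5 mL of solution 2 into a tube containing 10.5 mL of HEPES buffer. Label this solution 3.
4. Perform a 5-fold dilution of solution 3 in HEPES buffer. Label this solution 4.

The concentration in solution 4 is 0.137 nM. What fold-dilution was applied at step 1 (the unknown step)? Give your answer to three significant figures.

30.0-fold

Step 1: unknown factor x
Step 2: 180 μL + 5.3 mL = 5480 μL total → factor 5480/180 = 30.444
Step 3: 1.5 mL + 10.5 mL = 12 mL total → factor 12/1.5 = 8
Step 4: 5-fold → factor 5
Product of known-step factors = 1217.8
Overall factor = 5.00 μM / (0.137 nM) = 36496
x = 36496 / 1217.8 = 30.0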